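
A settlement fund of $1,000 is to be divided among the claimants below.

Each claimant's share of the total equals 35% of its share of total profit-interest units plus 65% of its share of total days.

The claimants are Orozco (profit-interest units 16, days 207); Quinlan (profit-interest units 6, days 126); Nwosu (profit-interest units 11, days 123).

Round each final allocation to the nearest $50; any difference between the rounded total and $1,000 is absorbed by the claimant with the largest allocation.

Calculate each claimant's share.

Profit-interest units total 33; days total 456.
Combined weights (35% profit-interest units + 65% days): Orozco 0.4648; Quinlan 0.2432; Nwosu 0.2920.
Pro-rata amounts: Orozco 464.76; Quinlan 243.24; Nwosu 292.00.
After rounding ($50): Orozco $450; Quinlan $250; Nwosu $300. Sum = $1,000.
Rounded total matches; no reconciliation needed.

Orozco: $450 | Quinlan: $250 | Nwosu: $300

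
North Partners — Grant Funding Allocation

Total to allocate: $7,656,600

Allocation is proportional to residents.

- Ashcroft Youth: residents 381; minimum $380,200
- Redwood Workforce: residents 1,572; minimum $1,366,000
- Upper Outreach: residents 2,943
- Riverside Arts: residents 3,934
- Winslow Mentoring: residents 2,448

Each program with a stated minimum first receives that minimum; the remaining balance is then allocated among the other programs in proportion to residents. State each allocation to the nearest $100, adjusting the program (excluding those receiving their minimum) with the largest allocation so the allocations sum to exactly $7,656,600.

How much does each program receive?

Ashcroft Youth: $380,200; Redwood Workforce: $1,366,000; Upper Outreach: $1,865,300; Riverside Arts: $2,493,500; Winslow Mentoring: $1,551,600

Minimums first: Ashcroft Youth $380,200; Redwood Workforce $1,366,000. Residual $5,910,400.
Residual split over remaining residents 9,325: Upper Outreach 1,865,341.25 → $1,865,300; Riverside Arts 2,493,459.90 → $2,493,500; Winslow Mentoring 1,551,598.84 → $1,551,600.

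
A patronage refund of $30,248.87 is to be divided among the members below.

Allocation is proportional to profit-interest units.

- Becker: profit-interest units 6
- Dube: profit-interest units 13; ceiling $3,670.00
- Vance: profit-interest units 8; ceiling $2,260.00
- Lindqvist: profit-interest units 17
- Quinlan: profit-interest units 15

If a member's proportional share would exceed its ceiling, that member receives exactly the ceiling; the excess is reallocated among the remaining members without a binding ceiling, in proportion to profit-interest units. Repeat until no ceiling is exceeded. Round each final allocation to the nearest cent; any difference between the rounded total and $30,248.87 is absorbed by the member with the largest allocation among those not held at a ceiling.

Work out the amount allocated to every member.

Becker: $3,839.82 · Dube: $3,670.00 · Vance: $2,260.00 · Lindqvist: $10,879.50 · Quinlan: $9,599.55

Combined profit-interest units = 59.
Unconstrained shares: Becker 3,076.1563; Dube 6,665.0053; Vance 4,101.5417; Lindqvist 8,715.7761; Quinlan 7,690.3907.
Capped: Dube ($3,670.00), Vance ($2,260.00); balance $24,318.87 reallocated over remaining profit-interest units 38.
Redistributed shares: Becker 3,839.8216 → $3,839.82; Lindqvist 10,879.4945 → $10,879.49; Quinlan 9,599.5539 → $9,599.55.
Rounding difference +$0.01 applied to Lindqvist → $10,879.50.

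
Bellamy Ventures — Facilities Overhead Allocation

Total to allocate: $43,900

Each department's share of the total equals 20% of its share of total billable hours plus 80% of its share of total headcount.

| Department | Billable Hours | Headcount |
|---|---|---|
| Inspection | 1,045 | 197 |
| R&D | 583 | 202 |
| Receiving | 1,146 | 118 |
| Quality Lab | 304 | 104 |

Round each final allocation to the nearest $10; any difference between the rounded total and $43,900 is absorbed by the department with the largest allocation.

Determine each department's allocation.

Inspection: $14,120 | R&D: $13,090 | Receiving: $9,940 | Quality Lab: $6,750

Totals — billable hours 3,078, headcount 621.
Composite weights (20% billable hours + 80% headcount): Inspection 0.3217; R&D 0.2981; Receiving 0.2265; Quality Lab 0.1537.
Raw shares: Inspection 14,121.99; R&D 13,086.91; Receiving 9,942.33; Quality Lab 6,748.77.
At nearest $10: Inspection $14,120; R&D $13,090; Receiving $9,940; Quality Lab $6,750. Sum = $43,900.
Rounded total matches; no reconciliation needed.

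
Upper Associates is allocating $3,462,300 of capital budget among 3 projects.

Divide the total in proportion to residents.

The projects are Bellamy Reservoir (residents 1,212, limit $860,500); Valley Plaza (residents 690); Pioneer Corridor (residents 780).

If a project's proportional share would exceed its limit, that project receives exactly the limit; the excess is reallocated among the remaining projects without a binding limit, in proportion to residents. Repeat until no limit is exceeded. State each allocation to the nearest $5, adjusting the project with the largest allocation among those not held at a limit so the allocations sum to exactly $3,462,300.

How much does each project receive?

Bellamy Reservoir: $860,500 · Valley Plaza: $1,221,255 · Pioneer Corridor: $1,380,545

Combined residents = 2,682.
Unconstrained shares: Bellamy Reservoir 1,564,618.79; Valley Plaza 890,748.32; Pioneer Corridor 1,006,932.89.
Held at cap: Bellamy Reservoir ($860,500); balance $2,601,800 reallocated over remaining residents 1,470.
Remaining shares: Valley Plaza 1,221,253.06 → $1,221,255; Pioneer Corridor 1,380,546.94 → $1,380,545.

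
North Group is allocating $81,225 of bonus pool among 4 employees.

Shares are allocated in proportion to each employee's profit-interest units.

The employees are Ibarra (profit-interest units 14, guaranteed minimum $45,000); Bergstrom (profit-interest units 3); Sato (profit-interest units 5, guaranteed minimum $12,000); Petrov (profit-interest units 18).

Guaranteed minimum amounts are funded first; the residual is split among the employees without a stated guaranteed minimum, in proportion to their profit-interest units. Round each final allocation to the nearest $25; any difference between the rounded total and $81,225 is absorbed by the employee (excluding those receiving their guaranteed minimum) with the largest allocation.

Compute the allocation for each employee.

Minimums first: Ibarra $45,000; Sato $12,000. Remaining pool $24,225.
Remaining pool split over remaining profit-interest units 21: Bergstrom 3,460.71 → $3,450; Petrov 20,764.29 → $20,775.

Ibarra: $45,000; Bergstrom: $3,450; Sato: $12,000; Petrov: $20,775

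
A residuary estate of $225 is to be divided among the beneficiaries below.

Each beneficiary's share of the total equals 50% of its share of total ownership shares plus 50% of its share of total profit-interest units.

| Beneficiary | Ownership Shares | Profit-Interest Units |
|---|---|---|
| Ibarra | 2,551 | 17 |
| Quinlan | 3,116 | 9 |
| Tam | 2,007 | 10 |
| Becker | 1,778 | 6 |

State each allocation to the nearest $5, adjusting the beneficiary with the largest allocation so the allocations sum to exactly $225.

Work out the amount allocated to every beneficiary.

Totals — ownership shares 9,452, profit-interest units 42.
Composite weights (50% ownership shares + 50% profit-interest units): Ibarra 0.3373; Quinlan 0.2720; Tam 0.2252; Becker 0.1655.
Proportional shares: Ibarra 75.90; Quinlan 61.19; Tam 50.67; Becker 37.23.
At nearest $5: Ibarra $75; Quinlan $60; Tam $50; Becker $35. Sum = $220.
Difference $225 − $220 = +$5 applied to largest allocation (Ibarra): Ibarra becomes $80.

Ibarra: $80 | Quinlan: $60 | Tam: $50 | Becker: $35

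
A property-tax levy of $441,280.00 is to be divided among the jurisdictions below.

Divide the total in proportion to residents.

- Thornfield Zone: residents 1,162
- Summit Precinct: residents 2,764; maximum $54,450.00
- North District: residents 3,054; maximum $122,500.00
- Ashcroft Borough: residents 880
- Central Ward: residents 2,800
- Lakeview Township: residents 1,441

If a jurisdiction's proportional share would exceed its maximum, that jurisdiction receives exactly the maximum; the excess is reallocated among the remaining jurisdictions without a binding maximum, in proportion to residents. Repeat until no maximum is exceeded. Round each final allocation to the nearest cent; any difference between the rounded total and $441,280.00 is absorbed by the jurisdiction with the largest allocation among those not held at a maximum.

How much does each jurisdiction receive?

Thornfield Zone: $48,886.11; Summit Precinct: $54,450.00; North District: $122,500.00; Ashcroft Borough: $37,022.19; Central Ward: $117,797.87; Lakeview Township: $60,623.83

Residents total: 12,101.
Proportional shares (ignoring caps): Thornfield Zone 42,373.9658; Summit Precinct 100,793.1510; North District 111,368.4092; Ashcroft Borough 32,090.4388; Central Ward 102,105.9417; Lakeview Township 52,548.0935.
Capped: Summit Precinct ($54,450.00); balance $386,830.00 reallocated over remaining residents 9,337.
Capped: North District ($122,500.00); balance $264,330.00 reallocated over remaining residents 6,283.
Remaining shares: Thornfield Zone 48,886.1149 → $48,886.11; Ashcroft Borough 37,022.1869 → $37,022.19; Central Ward 117,797.8673 → $117,797.87; Lakeview Township 60,623.8310 → $60,623.83.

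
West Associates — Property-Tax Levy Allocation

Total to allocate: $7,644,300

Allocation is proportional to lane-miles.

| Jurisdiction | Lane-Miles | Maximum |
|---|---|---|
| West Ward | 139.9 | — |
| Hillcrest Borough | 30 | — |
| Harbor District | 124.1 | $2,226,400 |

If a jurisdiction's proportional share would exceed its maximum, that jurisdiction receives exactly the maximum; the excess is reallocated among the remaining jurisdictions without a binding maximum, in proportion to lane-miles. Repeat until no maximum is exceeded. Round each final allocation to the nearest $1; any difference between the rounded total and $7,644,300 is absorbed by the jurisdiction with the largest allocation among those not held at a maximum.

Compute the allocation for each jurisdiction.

Sum of lane-miles: 294.
Proportional shares (ignoring caps): West Ward 3,637,542.76; Hillcrest Borough 780,030.61; Harbor District 3,226,726.63.
Cap binds for Harbor District ($2,226,400); remaining pool $5,417,900 reallocated over remaining lane-miles 169.9.
Remaining shares: West Ward 4,461,237.26 → $4,461,237; Hillcrest Borough 956,662.74 → $956,663.

West Ward: $4,461,237 · Hillcrest Borough: $956,663 · Harbor District: $2,226,400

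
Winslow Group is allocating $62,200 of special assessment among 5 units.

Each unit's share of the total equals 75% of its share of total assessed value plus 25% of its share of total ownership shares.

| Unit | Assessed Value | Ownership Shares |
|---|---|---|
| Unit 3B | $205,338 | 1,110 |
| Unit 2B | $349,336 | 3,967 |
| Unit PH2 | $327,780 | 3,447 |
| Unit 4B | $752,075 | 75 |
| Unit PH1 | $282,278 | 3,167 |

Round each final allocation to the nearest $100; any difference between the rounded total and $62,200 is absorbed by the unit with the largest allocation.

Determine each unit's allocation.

Assessed value total 1,916,807; ownership shares total 11,766.
Composite weights (75% assessed value + 25% ownership shares): Unit 3B 0.1039; Unit 2B 0.2210; Unit PH2 0.2015; Unit 4B 0.2959; Unit PH1 0.1777.
Pro-rata amounts: Unit 3B 6,464.36; Unit 2B 13,744.72; Unit PH2 12,532.87; Unit 4B 18,402.63; Unit PH1 11,055.42.
After rounding ($100): Unit 3B $6,500; Unit 2B $13,700; Unit PH2 $12,500; Unit 4B $18,400; Unit PH1 $11,100. Sum = $62,200.
No rounding difference to absorb.

Unit 3B: $6,500 · Unit 2B: $13,700 · Unit PH2: $12,500 · Unit 4B: $18,400 · Unit PH1: $11,100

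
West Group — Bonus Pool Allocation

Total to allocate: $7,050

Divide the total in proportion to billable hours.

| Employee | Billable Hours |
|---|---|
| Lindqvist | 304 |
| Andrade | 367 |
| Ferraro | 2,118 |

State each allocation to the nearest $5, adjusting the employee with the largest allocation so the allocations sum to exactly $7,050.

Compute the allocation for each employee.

Lindqvist: $770; Andrade: $930; Ferraro: $5,350

Billable hours total: 2,789.
Unrounded shares: Lindqvist 304/2,789 × $7,050 = 768.45; Andrade 367/2,789 × $7,050 = 927.70; Ferraro 2,118/2,789 × $7,050 = 5,353.85.
At nearest $5: Lindqvist $770; Andrade $930; Ferraro $5,355. Sum = $7,055.
Difference $7,050 − $7,055 = −$5 applied to largest allocation (Ferraro): Ferraro becomes $5,350.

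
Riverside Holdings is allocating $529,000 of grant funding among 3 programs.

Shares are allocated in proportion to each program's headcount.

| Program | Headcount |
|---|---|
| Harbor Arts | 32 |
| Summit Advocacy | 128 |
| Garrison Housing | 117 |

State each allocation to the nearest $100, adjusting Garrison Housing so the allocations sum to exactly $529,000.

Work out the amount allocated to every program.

Sum of headcount: 277.
Unrounded shares: Harbor Arts 32/277 × $529,000 = 61,111.91; Summit Advocacy 128/277 × $529,000 = 244,447.65; Garrison Housing 117/277 × $529,000 = 223,440.43.
After rounding ($100): Harbor Arts $61,100; Summit Advocacy $244,400; Garrison Housing $223,400. Sum = $528,900.
Difference $529,000 − $528,900 = +$100 applied to Garrison Housing: Garrison Housing becomes $223,500.

Harbor Arts: $61,100; Summit Advocacy: $244,400; Garrison Housing: $223,500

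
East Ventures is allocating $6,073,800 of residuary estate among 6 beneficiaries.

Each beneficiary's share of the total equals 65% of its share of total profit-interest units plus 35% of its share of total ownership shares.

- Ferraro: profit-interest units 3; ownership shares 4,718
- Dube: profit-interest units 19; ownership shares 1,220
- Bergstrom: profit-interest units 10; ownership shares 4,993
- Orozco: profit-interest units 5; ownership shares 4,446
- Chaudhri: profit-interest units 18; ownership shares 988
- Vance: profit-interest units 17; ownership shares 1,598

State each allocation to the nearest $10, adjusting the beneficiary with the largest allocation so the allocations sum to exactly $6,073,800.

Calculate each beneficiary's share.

Ferraro: $722,850 | Dube: $1,186,200 | Bergstrom: $1,139,230 | Orozco: $800,330 | Chaudhri: $1,103,920 | Vance: $1,121,270

Totals — profit-interest units 72, ownership shares 17,963.
Combined weights (65% profit-interest units + 35% ownership shares): Ferraro 0.1190; Dube 0.1953; Bergstrom 0.1876; Orozco 0.1318; Chaudhri 0.1818; Vance 0.1846.
Raw shares: Ferraro 722,850.14; Dube 1,186,206.23; Bergstrom 1,139,225.41; Orozco 800,326.15; Chaudhri 1,103,917.29; Vance 1,121,274.78.
At nearest $10: Ferraro $722,850; Dube $1,186,210; Bergstrom $1,139,230; Orozco $800,330; Chaudhri $1,103,920; Vance $1,121,270. Sum = $6,073,810.
Difference $6,073,800 − $6,073,810 = −$10 applied to largest allocation (Dube): Dube becomes $1,186,200.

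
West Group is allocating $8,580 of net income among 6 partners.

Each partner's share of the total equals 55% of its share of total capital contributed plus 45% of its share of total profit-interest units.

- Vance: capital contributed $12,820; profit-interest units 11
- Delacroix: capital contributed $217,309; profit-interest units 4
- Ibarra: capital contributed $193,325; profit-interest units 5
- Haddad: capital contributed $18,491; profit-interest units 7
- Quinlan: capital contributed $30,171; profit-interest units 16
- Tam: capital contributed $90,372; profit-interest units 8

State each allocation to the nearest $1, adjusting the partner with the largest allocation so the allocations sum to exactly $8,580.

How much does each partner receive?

Vance: $940 · Delacroix: $2,127 · Ibarra: $2,000 · Haddad: $685 · Quinlan: $1,464 · Tam: $1,364

Capital contributed total 562,488; profit-interest units total 51.
Combined weights (55% capital contributed + 45% profit-interest units): Vance 0.1096; Delacroix 0.2478; Ibarra 0.2332; Haddad 0.0798; Quinlan 0.1707; Tam 0.1590.
Unrounded shares: Vance 940.32; Delacroix 2,125.94; Ibarra 2,000.43; Haddad 685.07; Quinlan 1,464.41; Tam 1,363.82.
At nearest $1: Vance $940; Delacroix $2,126; Ibarra $2,000; Haddad $685; Quinlan $1,464; Tam $1,364. Sum = $8,579.
Difference $8,580 − $8,579 = +$1 applied to largest allocation (Delacroix): Delacroix becomes $2,127.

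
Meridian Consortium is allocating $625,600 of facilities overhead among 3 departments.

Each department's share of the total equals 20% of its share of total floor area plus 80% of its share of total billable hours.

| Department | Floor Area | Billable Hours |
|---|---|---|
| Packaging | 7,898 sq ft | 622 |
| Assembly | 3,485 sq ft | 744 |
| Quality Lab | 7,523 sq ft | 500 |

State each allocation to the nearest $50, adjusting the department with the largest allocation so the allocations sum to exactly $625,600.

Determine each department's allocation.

Totals — floor area 18,906, billable hours 1,866.
Composite weights (20% floor area + 80% billable hours): Packaging 0.3502; Assembly 0.3558; Quality Lab 0.2939.
Raw shares: Packaging 219,095.67; Assembly 222,612.04; Quality Lab 183,892.29.
Rounded to nearest $50: Packaging $219,100; Assembly $222,600; Quality Lab $183,900. Sum = $625,600.
No rounding difference to absorb.

Packaging: $219,100; Assembly: $222,600; Quality Lab: $183,900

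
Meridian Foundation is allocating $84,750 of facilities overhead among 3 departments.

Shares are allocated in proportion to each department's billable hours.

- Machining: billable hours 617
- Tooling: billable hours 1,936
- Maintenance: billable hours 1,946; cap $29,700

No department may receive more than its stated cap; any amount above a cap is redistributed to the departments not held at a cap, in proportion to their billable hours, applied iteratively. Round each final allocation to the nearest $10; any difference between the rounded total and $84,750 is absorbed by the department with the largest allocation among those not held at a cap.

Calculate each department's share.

Machining: $13,300; Tooling: $41,750; Maintenance: $29,700

Billable hours total: 4,499.
Unconstrained shares: Machining 11,622.75; Tooling 36,469.44; Maintenance 36,657.81.
Cap binds for Maintenance ($29,700); balance $55,050 reallocated over remaining billable hours 2,553.
Redistributed shares: Machining 13,304.29 → $13,300; Tooling 41,745.71 → $41,750.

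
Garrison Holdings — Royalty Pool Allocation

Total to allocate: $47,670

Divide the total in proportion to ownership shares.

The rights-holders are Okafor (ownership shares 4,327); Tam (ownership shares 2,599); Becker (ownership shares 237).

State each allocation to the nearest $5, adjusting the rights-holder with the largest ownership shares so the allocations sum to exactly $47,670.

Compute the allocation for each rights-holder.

Combined ownership shares = 7,163.
Pro-rata amounts: Okafor 4,327/7,163 × $47,670 = 28,796.33; Tam 2,599/7,163 × $47,670 = 17,296.43; Becker 237/7,163 × $47,670 = 1,577.24.
Rounded to nearest $5: Okafor $28,795; Tam $17,295; Becker $1,575. Sum = $47,665.
Difference $47,670 − $47,665 = +$5 applied to largest ownership shares (Okafor): Okafor becomes $28,800.

Okafor: $28,800 | Tam: $17,295 | Becker: $1,575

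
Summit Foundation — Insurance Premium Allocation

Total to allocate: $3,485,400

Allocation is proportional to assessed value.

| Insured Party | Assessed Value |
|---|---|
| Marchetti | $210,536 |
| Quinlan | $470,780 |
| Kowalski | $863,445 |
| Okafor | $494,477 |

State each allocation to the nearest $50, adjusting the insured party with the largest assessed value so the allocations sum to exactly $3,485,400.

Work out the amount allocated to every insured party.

Assessed value total: 210,536 + 470,780 + 863,445 + 494,477 = 2,039,238.
Unrounded shares: Marchetti 359,841.36; Quinlan 804,642.03; Kowalski 1,475,772.42; Okafor 845,144.18.
At nearest $50: Marchetti $359,850; Quinlan $804,650; Kowalski $1,475,750; Okafor $845,150. Sum = $3,485,400.
No rounding difference to absorb.

Marchetti: $359,850; Quinlan: $804,650; Kowalski: $1,475,750; Okafor: $845,150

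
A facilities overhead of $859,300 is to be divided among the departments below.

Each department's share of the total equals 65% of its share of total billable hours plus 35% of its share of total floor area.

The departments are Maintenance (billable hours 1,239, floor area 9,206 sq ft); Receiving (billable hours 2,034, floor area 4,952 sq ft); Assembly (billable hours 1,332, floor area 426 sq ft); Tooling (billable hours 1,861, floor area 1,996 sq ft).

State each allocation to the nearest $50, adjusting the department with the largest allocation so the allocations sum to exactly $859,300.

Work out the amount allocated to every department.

Maintenance: $274,000 | Receiving: $265,550 | Assembly: $122,800 | Tooling: $196,950

Billable hours total 6,466; floor area total 16,580.
Composite weights (65% billable hours + 35% floor area): Maintenance 0.3189; Receiving 0.3090; Assembly 0.1429; Tooling 0.2292.
Proportional shares: Maintenance 274,020.50; Receiving 265,528.10; Assembly 122,788.10; Tooling 196,963.30.
At nearest $50: Maintenance $274,000; Receiving $265,550; Assembly $122,800; Tooling $196,950. Sum = $859,300.
Sum already equals the total — no adjustment.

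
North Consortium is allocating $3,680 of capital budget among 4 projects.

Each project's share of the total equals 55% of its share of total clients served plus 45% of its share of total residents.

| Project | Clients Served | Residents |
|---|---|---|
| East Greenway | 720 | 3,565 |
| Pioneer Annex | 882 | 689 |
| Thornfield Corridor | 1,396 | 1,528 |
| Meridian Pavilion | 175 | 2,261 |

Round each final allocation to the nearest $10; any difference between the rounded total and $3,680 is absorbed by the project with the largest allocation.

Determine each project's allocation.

Clients served total 3,173; residents total 8,043.
Combined weights (55% clients served + 45% residents): East Greenway 0.3243; Pioneer Annex 0.1914; Thornfield Corridor 0.3275; Meridian Pavilion 0.1568.
Pro-rata amounts: East Greenway 1,193.28; Pioneer Annex 704.47; Thornfield Corridor 1,205.09; Meridian Pavilion 577.15.
At nearest $10: East Greenway $1,190; Pioneer Annex $700; Thornfield Corridor $1,210; Meridian Pavilion $580. Sum = $3,680.
No rounding difference to absorb.

East Greenway: $1,190 · Pioneer Annex: $700 · Thornfield Corridor: $1,210 · Meridian Pavilion: $580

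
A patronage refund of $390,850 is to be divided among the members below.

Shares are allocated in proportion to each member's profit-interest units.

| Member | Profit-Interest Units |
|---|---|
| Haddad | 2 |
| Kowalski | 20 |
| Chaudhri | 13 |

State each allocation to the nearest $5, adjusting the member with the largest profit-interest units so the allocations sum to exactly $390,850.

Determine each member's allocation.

Total profit-interest units = 2 + 20 + 13 = 35.
Pro-rata amounts: Haddad 22,334.29; Kowalski 223,342.86; Chaudhri 145,172.86.
At nearest $5: Haddad $22,335; Kowalski $223,345; Chaudhri $145,175. Sum = $390,855.
Difference $390,850 − $390,855 = −$5 applied to largest profit-interest units (Kowalski): Kowalski becomes $223,340.

Haddad: $22,335 | Kowalski: $223,340 | Chaudhri: $145,175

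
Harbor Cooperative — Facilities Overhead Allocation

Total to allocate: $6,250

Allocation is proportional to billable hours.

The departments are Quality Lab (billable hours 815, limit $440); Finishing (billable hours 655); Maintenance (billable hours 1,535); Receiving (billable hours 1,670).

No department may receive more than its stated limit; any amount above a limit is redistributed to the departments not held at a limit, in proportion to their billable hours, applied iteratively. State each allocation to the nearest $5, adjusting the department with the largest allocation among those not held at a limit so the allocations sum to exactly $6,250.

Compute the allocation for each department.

Total billable hours = 4,675.
Pro-rata shares before constraints: Quality Lab 1,089.57; Finishing 875.67; Maintenance 2,052.14; Receiving 2,232.62.
Held at cap: Quality Lab ($440); remaining pool $5,810 reallocated over remaining billable hours 3,860.
Remaining shares: Finishing 985.89 → $985; Maintenance 2,310.45 → $2,310; Receiving 2,513.65 → $2,515.

Quality Lab: $440; Finishing: $985; Maintenance: $2,310; Receiving: $2,515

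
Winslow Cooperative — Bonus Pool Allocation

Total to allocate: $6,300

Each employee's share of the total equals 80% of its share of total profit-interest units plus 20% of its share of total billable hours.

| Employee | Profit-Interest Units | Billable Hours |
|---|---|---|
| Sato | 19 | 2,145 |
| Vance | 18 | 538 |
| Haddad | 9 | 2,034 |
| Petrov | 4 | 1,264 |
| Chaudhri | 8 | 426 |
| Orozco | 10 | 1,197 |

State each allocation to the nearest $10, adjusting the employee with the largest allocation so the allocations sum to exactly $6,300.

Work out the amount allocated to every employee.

Sato: $1,770 | Vance: $1,420 | Haddad: $1,000 | Petrov: $510 | Chaudhri: $660 | Orozco: $940

Profit-interest units total 68; billable hours total 7,604.
Composite weights (80% profit-interest units + 20% billable hours): Sato 0.2799; Vance 0.2259; Haddad 0.1594; Petrov 0.0803; Chaudhri 0.1053; Orozco 0.1491.
Unrounded shares: Sato 1,763.67; Vance 1,423.27; Haddad 1,004.10; Petrov 505.92; Chaudhri 663.53; Orozco 939.52.
At nearest $10: Sato $1,760; Vance $1,420; Haddad $1,000; Petrov $510; Chaudhri $660; Orozco $940. Sum = $6,290.
Difference $6,300 − $6,290 = +$10 applied to largest allocation (Sato): Sato becomes $1,770.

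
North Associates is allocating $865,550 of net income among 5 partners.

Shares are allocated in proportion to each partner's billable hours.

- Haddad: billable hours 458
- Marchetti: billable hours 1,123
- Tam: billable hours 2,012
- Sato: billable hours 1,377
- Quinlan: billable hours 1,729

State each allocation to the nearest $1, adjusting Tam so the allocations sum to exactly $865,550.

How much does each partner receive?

Haddad: $59,176; Marchetti: $145,098; Tam: $259,963; Sato: $177,916; Quinlan: $223,397

Total billable hours = 6,699.
Unrounded shares: Haddad 458/6,699 × $865,550 = 59,176.28; Marchetti 1,123/6,699 × $865,550 = 145,098.17; Tam 2,012/6,699 × $865,550 = 259,962.17; Sato 1,377/6,699 × $865,550 = 177,916.46; Quinlan 1,729/6,699 × $865,550 = 223,396.92.
After rounding ($1): Haddad $59,176; Marchetti $145,098; Tam $259,962; Sato $177,916; Quinlan $223,397. Sum = $865,549.
Difference $865,550 − $865,549 = +$1 applied to Tam: Tam becomes $259,963.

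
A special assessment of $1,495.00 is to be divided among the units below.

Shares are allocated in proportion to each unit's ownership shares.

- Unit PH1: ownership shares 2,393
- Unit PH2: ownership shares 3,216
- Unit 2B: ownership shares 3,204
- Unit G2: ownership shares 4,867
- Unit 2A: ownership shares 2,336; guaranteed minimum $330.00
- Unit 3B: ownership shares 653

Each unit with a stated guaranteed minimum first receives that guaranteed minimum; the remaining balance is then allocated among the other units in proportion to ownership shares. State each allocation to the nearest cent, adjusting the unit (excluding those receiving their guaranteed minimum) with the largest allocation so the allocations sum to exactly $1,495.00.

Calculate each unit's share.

Minimums first: Unit 2A $330.00. Remaining pool $1,165.00.
Remaining pool split over remaining ownership shares 14,333: Unit PH1 194.5053 → $194.51; Unit PH2 261.3996 → $261.40; Unit 2B 260.4242 → $260.42; Unit G2 395.5944 → $395.59; Unit 3B 53.0765 → $53.08.

Unit PH1: $194.51 | Unit PH2: $261.40 | Unit 2B: $260.42 | Unit G2: $395.59 | Unit 2A: $330.00 | Unit 3B: $53.08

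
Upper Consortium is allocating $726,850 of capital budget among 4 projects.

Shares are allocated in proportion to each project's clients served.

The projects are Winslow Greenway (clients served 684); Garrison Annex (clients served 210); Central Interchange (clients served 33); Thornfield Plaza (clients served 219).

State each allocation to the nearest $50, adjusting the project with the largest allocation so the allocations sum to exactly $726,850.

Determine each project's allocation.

Sum of clients served: 1,146.
Proportional shares: Winslow Greenway 684/1,146 × $726,850 = 433,826.70; Garrison Annex 210/1,146 × $726,850 = 133,192.41; Central Interchange 33/1,146 × $726,850 = 20,930.24; Thornfield Plaza 219/1,146 × $726,850 = 138,900.65.
Rounded to nearest $50: Winslow Greenway $433,850; Garrison Annex $133,200; Central Interchange $20,950; Thornfield Plaza $138,900. Sum = $726,900.
Difference $726,850 − $726,900 = −$50 applied to largest allocation (Winslow Greenway): Winslow Greenway becomes $433,800.

Winslow Greenway: $433,800; Garrison Annex: $133,200; Central Interchange: $20,950; Thornfield Plaza: $138,900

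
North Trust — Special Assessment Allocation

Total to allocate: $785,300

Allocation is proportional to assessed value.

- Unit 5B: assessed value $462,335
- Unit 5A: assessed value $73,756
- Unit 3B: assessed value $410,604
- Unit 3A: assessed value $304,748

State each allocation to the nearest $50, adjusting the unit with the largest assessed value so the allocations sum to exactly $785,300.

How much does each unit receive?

Combined assessed value = 462,335 + 73,756 + 410,604 + 304,748 = 1,251,443.
Pro-rata amounts: Unit 5B 290,122.42; Unit 5A 46,283.04; Unit 3B 257,660.41; Unit 3A 191,234.12.
Rounded to nearest $50: Unit 5B $290,100; Unit 5A $46,300; Unit 3B $257,650; Unit 3A $191,250. Sum = $785,300.
Rounded total matches; no reconciliation needed.

Unit 5B: $290,100; Unit 5A: $46,300; Unit 3B: $257,650; Unit 3A: $191,250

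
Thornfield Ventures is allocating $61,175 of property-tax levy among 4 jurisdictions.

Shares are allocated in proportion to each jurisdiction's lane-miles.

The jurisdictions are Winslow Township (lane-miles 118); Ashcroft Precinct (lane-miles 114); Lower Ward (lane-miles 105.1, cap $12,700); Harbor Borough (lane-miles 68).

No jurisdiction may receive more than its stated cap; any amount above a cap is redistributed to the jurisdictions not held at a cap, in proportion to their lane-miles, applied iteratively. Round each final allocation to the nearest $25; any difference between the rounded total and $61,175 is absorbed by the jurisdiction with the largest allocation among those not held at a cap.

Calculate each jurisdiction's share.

Winslow Township: $19,050; Ashcroft Precinct: $18,425; Lower Ward: $12,700; Harbor Borough: $11,000

Sum of lane-miles: 405.1.
Unconstrained shares: Winslow Township 17,819.43; Ashcroft Precinct 17,215.38; Lower Ward 15,871.37; Harbor Borough 10,268.82.
Capped: Lower Ward ($12,700); remaining pool $48,475 reallocated over remaining lane-miles 300.
Shares after redistribution: Winslow Township 19,066.83 → $19,075; Ashcroft Precinct 18,420.50 → $18,425; Harbor Borough 10,987.67 → $11,000.
Rounding difference −$25 applied to Winslow Township → $19,050.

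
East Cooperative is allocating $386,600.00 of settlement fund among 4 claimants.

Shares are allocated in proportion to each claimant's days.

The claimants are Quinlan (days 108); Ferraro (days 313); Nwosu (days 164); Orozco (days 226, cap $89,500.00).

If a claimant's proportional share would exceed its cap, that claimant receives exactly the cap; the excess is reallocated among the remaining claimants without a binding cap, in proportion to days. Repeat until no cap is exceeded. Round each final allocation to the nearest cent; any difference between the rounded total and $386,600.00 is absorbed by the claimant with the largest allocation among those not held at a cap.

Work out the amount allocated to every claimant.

Combined days = 811.
Unconstrained shares: Quinlan 51,483.1073; Ferraro 149,205.6720; Nwosu 78,178.0518; Orozco 107,733.1689.
Cap binds for Orozco ($89,500.00); balance $297,100.00 reallocated over remaining days 585.
Redistributed shares: Quinlan 54,849.2308 → $54,849.23; Ferraro 158,961.1966 → $158,961.20; Nwosu 83,289.5726 → $83,289.57.

Quinlan: $54,849.23 | Ferraro: $158,961.20 | Nwosu: $83,289.57 | Orozco: $89,500.00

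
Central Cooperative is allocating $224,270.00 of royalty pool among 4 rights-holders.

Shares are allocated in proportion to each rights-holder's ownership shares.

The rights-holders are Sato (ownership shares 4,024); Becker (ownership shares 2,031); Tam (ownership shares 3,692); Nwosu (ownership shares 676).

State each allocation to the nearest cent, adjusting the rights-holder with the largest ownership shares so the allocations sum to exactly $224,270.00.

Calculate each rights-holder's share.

Sato: $86,583.75 · Becker: $43,700.70 · Tam: $79,440.17 · Nwosu: $14,545.38

Ownership shares total: 4,024 + 2,031 + 3,692 + 676 = 10,423.
Unrounded shares: Sato 86,583.7552; Becker 43,700.6975; Tam 79,440.16502; Nwosu 14,545.3823.
At nearest cent: Sato $86,583.76; Becker $43,700.70; Tam $79,440.17; Nwosu $14,545.38. Sum = $224,270.01.
Difference $224,270.00 − $224,270.01 = −$0.01 applied to largest ownership shares (Sato): Sato becomes $86,583.75.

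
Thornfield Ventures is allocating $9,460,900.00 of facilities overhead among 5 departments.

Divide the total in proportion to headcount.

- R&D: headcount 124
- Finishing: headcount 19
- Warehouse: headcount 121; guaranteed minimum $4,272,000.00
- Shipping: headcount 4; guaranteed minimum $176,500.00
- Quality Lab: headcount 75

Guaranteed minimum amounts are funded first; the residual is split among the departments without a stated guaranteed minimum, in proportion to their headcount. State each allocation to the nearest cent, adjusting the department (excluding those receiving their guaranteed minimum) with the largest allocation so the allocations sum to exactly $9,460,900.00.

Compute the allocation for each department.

Minimums first: Warehouse $4,272,000.00; Shipping $176,500.00. Remaining pool $5,012,400.00.
Remaining pool split over remaining headcount 218: R&D 2,851,089.9083 → $2,851,089.91; Finishing 436,860.5505 → $436,860.55; Quality Lab 1,724,449.5413 → $1,724,449.54.

R&D: $2,851,089.91 · Finishing: $436,860.55 · Warehouse: $4,272,000.00 · Shipping: $176,500.00 · Quality Lab: $1,724,449.54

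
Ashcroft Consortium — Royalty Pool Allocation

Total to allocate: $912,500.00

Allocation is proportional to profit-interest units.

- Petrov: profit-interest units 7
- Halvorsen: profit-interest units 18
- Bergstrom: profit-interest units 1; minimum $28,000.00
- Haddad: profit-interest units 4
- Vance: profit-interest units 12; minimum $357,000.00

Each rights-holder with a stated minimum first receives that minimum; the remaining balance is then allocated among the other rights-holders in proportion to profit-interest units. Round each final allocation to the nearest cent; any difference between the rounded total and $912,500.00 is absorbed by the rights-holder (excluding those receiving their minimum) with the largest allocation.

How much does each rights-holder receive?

Petrov: $127,327.59; Halvorsen: $327,413.79; Bergstrom: $28,000.00; Haddad: $72,758.62; Vance: $357,000.00

Minimums first: Bergstrom $28,000.00; Vance $357,000.00. Remaining pool $527,500.00.
Remaining pool split over remaining profit-interest units 29: Petrov 127,327.5862 → $127,327.59; Halvorsen 327,413.7931 → $327,413.79; Haddad 72,758.6207 → $72,758.62.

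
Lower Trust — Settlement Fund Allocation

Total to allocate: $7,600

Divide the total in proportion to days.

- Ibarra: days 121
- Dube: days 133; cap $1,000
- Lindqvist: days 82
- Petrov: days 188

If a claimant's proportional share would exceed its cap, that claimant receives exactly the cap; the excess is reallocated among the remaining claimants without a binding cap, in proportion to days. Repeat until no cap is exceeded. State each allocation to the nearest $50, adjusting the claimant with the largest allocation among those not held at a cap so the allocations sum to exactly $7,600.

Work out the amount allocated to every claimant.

Total days = 524.
Pro-rata shares before constraints: Ibarra 1,754.96; Dube 1,929.01; Lindqvist 1,189.31; Petrov 2,726.72.
Held at cap: Dube ($1,000); residual $6,600 reallocated over remaining days 391.
Remaining shares: Ibarra 2,042.46 → $2,050; Lindqvist 1,384.14 → $1,400; Petrov 3,173.40 → $3,150.

Ibarra: $2,050; Dube: $1,000; Lindqvist: $1,400; Petrov: $3,150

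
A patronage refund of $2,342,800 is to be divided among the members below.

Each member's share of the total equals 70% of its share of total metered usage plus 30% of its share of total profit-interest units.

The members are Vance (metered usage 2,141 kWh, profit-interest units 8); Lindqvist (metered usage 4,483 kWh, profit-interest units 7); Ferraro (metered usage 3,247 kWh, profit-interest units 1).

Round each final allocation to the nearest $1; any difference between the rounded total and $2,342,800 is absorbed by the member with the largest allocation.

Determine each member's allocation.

Vance: $707,124 · Lindqvist: $1,052,295 · Ferraro: $583,381

Metered usage total 9,871; profit-interest units total 16.
Composite weights (70% metered usage + 30% profit-interest units): Vance 0.3018; Lindqvist 0.4492; Ferraro 0.2490.
Raw shares: Vance 707,124.02; Lindqvist 1,052,294.51; Ferraro 583,381.47.
Rounded to nearest $1: Vance $707,124; Lindqvist $1,052,295; Ferraro $583,381. Sum = $2,342,800.
Rounded total matches; no reconciliation needed.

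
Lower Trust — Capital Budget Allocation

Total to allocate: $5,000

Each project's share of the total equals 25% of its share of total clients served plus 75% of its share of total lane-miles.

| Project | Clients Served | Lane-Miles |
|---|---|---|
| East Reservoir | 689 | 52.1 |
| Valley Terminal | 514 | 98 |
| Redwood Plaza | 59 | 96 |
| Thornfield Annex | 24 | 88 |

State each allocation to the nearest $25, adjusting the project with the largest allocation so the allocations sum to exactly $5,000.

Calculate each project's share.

Totals — clients served 1,286, lane-miles 334.1.
Combined weights (25% clients served + 75% lane-miles): East Reservoir 0.2509; Valley Terminal 0.3199; Redwood Plaza 0.2270; Thornfield Annex 0.2022.
Proportional shares: East Reservoir 1,254.49; Valley Terminal 1,599.58; Redwood Plaza 1,134.87; Thornfield Annex 1,011.06.
Rounded to nearest $25: East Reservoir $1,250; Valley Terminal $1,600; Redwood Plaza $1,125; Thornfield Annex $1,000. Sum = $4,975.
Difference $5,000 − $4,975 = +$25 applied to largest allocation (Valley Terminal): Valley Terminal becomes $1,625.

East Reservoir: $1,250 · Valley Terminal: $1,625 · Redwood Plaza: $1,125 · Thornfield Annex: $1,000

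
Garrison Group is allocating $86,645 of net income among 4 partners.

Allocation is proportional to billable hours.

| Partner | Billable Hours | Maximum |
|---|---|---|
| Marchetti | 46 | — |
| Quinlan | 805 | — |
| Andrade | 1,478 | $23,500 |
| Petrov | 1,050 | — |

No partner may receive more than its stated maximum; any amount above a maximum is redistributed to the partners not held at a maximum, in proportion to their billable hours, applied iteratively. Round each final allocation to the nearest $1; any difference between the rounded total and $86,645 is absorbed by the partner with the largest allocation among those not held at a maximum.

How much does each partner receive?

Total billable hours = 3,379.
Proportional shares (ignoring caps): Marchetti 1,179.54; Quinlan 20,641.97; Andrade 37,899.17; Petrov 26,924.31.
Held at cap: Andrade ($23,500); remaining pool $63,145 reallocated over remaining billable hours 1,901.
Redistributed shares: Marchetti 1,527.97 → $1,528; Quinlan 26,739.47 → $26,739; Petrov 34,877.56 → $34,878.

Marchetti: $1,528 · Quinlan: $26,739 · Andrade: $23,500 · Petrov: $34,878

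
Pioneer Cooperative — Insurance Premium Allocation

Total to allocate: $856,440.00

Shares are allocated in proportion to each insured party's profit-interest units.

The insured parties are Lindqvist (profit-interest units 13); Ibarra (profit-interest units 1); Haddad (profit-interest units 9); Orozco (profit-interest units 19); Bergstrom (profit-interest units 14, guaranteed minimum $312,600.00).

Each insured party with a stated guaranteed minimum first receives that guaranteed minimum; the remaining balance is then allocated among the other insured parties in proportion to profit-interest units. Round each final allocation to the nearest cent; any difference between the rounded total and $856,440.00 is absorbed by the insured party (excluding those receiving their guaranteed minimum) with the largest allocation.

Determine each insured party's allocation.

Guaranteed amounts: Bergstrom $312,600.00. Remaining pool $543,840.00.
Remaining pool split over remaining profit-interest units 42: Lindqvist 168,331.4286 → $168,331.43; Ibarra 12,948.5714 → $12,948.57; Haddad 116,537.1429 → $116,537.14; Orozco 246,022.8571 → $246,022.86.

Lindqvist: $168,331.43 · Ibarra: $12,948.57 · Haddad: $116,537.14 · Orozco: $246,022.86 · Bergstrom: $312,600.00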